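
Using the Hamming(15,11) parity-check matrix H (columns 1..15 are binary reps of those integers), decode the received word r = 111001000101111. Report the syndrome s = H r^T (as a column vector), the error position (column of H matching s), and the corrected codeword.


s = (1, 1, 0, 0)^T, error position = 12, corrected codeword c = 111001000100111

Compute s = H r^T mod 2 one row at a time:
  s_1 = 0 + 0 + 1 + 0 + 1 + 1 + 1 + 1 = 5 ≡ 1 (mod 2).
  s_2 = 0 + 0 + 1 + 0 + 1 + 1 + 1 + 1 = 5 ≡ 1 (mod 2).
  s_3 = 1 + 1 + 1 + 0 + 1 + 0 + 1 + 1 = 6 ≡ 0 (mod 2).
  s_4 = 1 + 1 + 0 + 0 + 0 + 0 + 1 + 1 = 4 ≡ 0 (mod 2).
s = (1, 1, 0, 0)^T — this equals column 12 of H (binary 1100), so error is at position 12.
Correct: flip bit 12 of r = 111001000101111 to get c = 111001000100111.


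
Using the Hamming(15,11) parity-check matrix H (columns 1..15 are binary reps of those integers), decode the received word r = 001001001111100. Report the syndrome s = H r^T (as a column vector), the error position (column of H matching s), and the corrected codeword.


s = (1, 1, 0, 0)^T, error position = 12, corrected codeword c = 001001001110100

Compute s = H r^T mod 2 one row at a time:
  s_1 = 0 + 1 + 1 + 1 + 1 + 1 + 0 + 0 = 5 ≡ 1 (mod 2).
  s_2 = 0 + 0 + 1 + 0 + 1 + 1 + 0 + 0 = 3 ≡ 1 (mod 2).
  s_3 = 0 + 1 + 1 + 0 + 1 + 1 + 0 + 0 = 4 ≡ 0 (mod 2).
  s_4 = 0 + 1 + 0 + 0 + 1 + 1 + 1 + 0 = 4 ≡ 0 (mod 2).
s = (1, 1, 0, 0)^T — this equals column 12 of H (binary 1100), so error is at position 12.
Correct: flip bit 12 of r = 001001001111100 to get c = 001001001110100.


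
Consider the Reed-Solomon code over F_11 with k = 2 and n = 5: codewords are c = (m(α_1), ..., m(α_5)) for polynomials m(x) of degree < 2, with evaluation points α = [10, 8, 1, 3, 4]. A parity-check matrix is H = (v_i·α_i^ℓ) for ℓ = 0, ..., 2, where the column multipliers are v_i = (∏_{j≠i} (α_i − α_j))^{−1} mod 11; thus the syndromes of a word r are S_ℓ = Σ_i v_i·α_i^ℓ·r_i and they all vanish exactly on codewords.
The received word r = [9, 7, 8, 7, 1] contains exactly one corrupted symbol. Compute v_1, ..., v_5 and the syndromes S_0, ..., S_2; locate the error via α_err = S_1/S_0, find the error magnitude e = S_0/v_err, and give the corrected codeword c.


S = (5, 7, 1), error at position 2, error magnitude e = 8, c = [9, 10, 8, 7, 1].

Step 1: column multipliers v_i = (∏_{j≠i}(α_i − α_j))^{−1} mod 11.
  i = 1 (α = 10): (10−8)(10−1)(10−3)(10−4) = 2·9·7·6 = 756 ≡ 8, so v_1 = 8^{−1} = 7 (mod 11).
  i = 2 (α = 8): (8−10)(8−1)(8−3)(8−4) = (−2)·7·5·4 = −280 ≡ 6, so v_2 = 6^{−1} = 2 (mod 11).
  i = 3 (α = 1): (1−10)(1−8)(1−3)(1−4) = (−9)·(−7)·(−2)·(−3) = 378 ≡ 4, so v_3 = 4^{−1} = 3 (mod 11).
  i = 4 (α = 3): (3−10)(3−8)(3−1)(3−4) = (−7)·(−5)·2·(−1) = −70 ≡ 7, so v_4 = 7^{−1} = 8 (mod 11).
  i = 5 (α = 4): (4−10)(4−8)(4−1)(4−3) = (−6)·(−4)·3·1 = 72 ≡ 6, so v_5 = 6^{−1} = 2 (mod 11).
  v = [7, 2, 3, 8, 2].
Step 2: syndromes of r = [9, 7, 8, 7, 1] (all sums mod 11).
  S_0 = Σ v_i r_i = 7·9 + 2·7 + 3·8 + 8·7 + 2·1 = 159 ≡ 5.
  S_1 = Σ v_i α_i r_i = 7·10·9 + 2·8·7 + 3·1·8 + 8·3·7 + 2·4·1 = 942 ≡ 7.
  α_i^2 mod 11 = [1, 9, 1, 9, 5].
  S_2 = Σ v_i α_i^2 r_i = 7·1·9 + 2·9·7 + 3·1·8 + 8·9·7 + 2·5·1 = 727 ≡ 1.
  S = (5, 7, 1) ≠ 0, so r is not a codeword (an error is present).
Step 3: locate the error. For a single error e at position i, S_ℓ = v_i·e·α_i^ℓ, so α_err = S_1/S_0.
  S_0^{−1} = 5^{−1} = 9 (mod 11), so α_err = 7·9 = 63 ≡ 8 = α_2. Error position i = 2.
  Consistency check: S_2/S_1 = 1·8 = 8 ≡ 8 = α_err ✓ (single-error assumption holds).
Step 4: error magnitude e = S_0/v_2 = S_0·∏_{j≠2}(α_2 − α_j) = 5·6 = 30 ≡ 8 (mod 11).
Step 5: correct position 2: c_2 = r_2 − e = 7 − 8 ≡ 10 (mod 11). Hence c = [9, 10, 8, 7, 1].
  Check: interpolating c through the α_i gives m(x) = 3 + 5·x (degree < 2) with m(α_i) = c_i for every i, so c is indeed a codeword.


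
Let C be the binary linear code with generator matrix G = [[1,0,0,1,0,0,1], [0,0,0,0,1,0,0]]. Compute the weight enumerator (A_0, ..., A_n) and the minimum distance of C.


Weight distribution: A_0 = 1, A_1 = 1, A_3 = 1, A_4 = 1. Minimum distance d = 1.

Enumerate all 2^2 = 4 messages m ∈ F_2^2.
For each, compute codeword c = mG in F_2^7, then tally its weight.
  m = 00 → c = 0000000, weight = 0.
  m = 10 → c = 1001001, weight = 3.
  m = 01 → c = 0000100, weight = 1.
  m = 11 → c = 1001101, weight = 4.
Tally weights:
  weight 0: 1 codewords.
  weight 1: 1 codewords.
  weight 3: 1 codewords.
  weight 4: 1 codewords.
Minimum distance d = smallest w > 0 with A_w > 0 = 1.
Sanity: Σ A_w = 4 = 2^2 = 4 ✓.


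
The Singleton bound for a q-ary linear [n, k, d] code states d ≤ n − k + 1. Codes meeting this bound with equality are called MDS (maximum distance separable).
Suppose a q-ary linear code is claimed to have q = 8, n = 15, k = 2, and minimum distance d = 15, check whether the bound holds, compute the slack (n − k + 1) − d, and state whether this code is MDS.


Singleton RHS = n − k + 1 = 14, slack = -1, bound violated (no such code; not MDS).

Singleton bound: d ≤ n − k + 1.
Here n = 15, k = 2, so n − k + 1 = 14.
Given d = 15, check d ≤ 14: NO.
Slack = (n − k + 1) − d = -1.
The slack is negative: d = 15 exceeds n − k + 1 = 14 by 1, so the Singleton bound is violated and no linear [15, 2, 15]_8 code can exist. In particular it is not MDS (MDS requires d = n − k + 1 exactly).
Description: the claimed parameters are [15, 2, 15]_8; such a code would be impossible (violates the Singleton bound).


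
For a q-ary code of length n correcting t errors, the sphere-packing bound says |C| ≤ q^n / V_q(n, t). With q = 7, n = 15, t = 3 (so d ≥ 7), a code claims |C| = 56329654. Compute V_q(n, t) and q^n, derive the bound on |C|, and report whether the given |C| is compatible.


V_q(n, t) = 102151, q^n = 4747561509943, Hamming bound = 46475918, |C| = 56329654 > bound (violated).

Step 1: Compute V_q(n, t) = Σ_{j=0}^3 C(n, j) (q−1)^j.
  j = 0: C(15,0)·(6)^0 = 1·1 = 1.
  j = 1: C(15,1)·(6)^1 = 15·6 = 90.
  j = 2: C(15,2)·(6)^2 = 105·36 = 3780.
  j = 3: C(15,3)·(6)^3 = 455·216 = 98280.
  V_q(n, t) = 1 + 90 + 3780 + 98280 = 102151.
Step 2: q^n = 7^15 = 4747561509943.
Step 3: Hamming bound ⌊q^n / V_q(n,t)⌋ = ⌊4747561509943/102151⌋ = 46475918.
Step 4: Compare |C| = 56329654 to 46475918: violated.
The claimed |C| lies above the Hamming bound, so no 7-ary code of length 15 with d ≥ 7 can have 56329654 codewords.


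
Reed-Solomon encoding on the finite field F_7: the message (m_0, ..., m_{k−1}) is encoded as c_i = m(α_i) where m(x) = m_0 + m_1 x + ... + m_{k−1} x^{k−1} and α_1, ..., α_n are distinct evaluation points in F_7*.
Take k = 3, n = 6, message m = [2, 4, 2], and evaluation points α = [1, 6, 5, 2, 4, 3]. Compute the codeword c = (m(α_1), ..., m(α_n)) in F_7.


c = [1, 0, 2, 4, 1, 4]

Message polynomial: m(x) = 2 + 4·x + 2·x^2 (mod 7).
For each evaluation point α_i, compute m(α_i) mod 7:
  α_1 = 1: Horner steps 2 → 6 → 1, so m(1) = 1.
  α_2 = 6: Horner steps 2 → 2 → 0, so m(6) = 0.
  α_3 = 5: Horner steps 2 → 0 → 2, so m(5) = 2.
  α_4 = 2: Horner steps 2 → 1 → 4, so m(2) = 4.
  α_5 = 4: Horner steps 2 → 5 → 1, so m(4) = 1.
  α_6 = 3: Horner steps 2 → 3 → 4, so m(3) = 4.
Codeword c = [1, 0, 2, 4, 1, 4] ∈ F_7^6.


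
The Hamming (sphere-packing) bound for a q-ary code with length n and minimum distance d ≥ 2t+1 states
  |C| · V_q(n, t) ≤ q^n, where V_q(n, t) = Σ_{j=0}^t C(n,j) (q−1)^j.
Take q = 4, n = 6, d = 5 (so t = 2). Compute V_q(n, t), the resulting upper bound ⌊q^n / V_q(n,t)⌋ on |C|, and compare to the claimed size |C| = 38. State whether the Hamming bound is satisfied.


V_q(n, t) = 154, q^n = 4096, Hamming bound = 26, |C| = 38 > bound (violated).

Step 1: Compute V_q(n, t) = Σ_{j=0}^2 C(n, j) (q−1)^j.
  j = 0: C(6,0)·(3)^0 = 1·1 = 1.
  j = 1: C(6,1)·(3)^1 = 6·3 = 18.
  j = 2: C(6,2)·(3)^2 = 15·9 = 135.
  V_q(n, t) = 1 + 18 + 135 = 154.
Step 2: q^n = 4^6 = 4096.
Step 3: Hamming bound ⌊q^n / V_q(n,t)⌋ = ⌊4096/154⌋ = 26.
Step 4: Compare |C| = 38 to 26: violated.
The claimed |C| lies above the Hamming bound, so no 4-ary code of length 6 with d ≥ 5 can have 38 codewords.


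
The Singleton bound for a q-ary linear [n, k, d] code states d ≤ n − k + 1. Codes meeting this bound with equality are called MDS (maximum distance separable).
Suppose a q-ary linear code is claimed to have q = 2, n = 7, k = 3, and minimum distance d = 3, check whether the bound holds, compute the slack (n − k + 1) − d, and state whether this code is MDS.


Singleton RHS = n − k + 1 = 5, slack = 2, bound satisfied, not MDS.

Singleton bound: d ≤ n − k + 1.
Here n = 7, k = 3, so n − k + 1 = 5.
Given d = 3, check d ≤ 5: YES.
Slack = (n − k + 1) − d = 2.
The code is NOT MDS (slack = 2 > 0).
Description: the claimed parameters are [7, 3, 3]_2; such a code would be non-MDS.


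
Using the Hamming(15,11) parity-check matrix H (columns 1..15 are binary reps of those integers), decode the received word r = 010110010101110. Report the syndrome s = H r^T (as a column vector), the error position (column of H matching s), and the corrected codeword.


s = (1, 1, 1, 0)^T, error position = 14, corrected codeword c = 010110010101100

Compute s = H r^T mod 2 one row at a time:
  s_1 = 1 + 0 + 1 + 0 + 1 + 1 + 1 + 0 = 5 ≡ 1 (mod 2).
  s_2 = 1 + 1 + 0 + 0 + 1 + 1 + 1 + 0 = 5 ≡ 1 (mod 2).
  s_3 = 1 + 0 + 0 + 0 + 1 + 0 + 1 + 0 = 3 ≡ 1 (mod 2).
  s_4 = 0 + 0 + 1 + 0 + 0 + 0 + 1 + 0 = 2 ≡ 0 (mod 2).
s = (1, 1, 1, 0)^T — this equals column 14 of H (binary 1110), so error is at position 14.
Correct: flip bit 14 of r = 010110010101110 to get c = 010110010101100.


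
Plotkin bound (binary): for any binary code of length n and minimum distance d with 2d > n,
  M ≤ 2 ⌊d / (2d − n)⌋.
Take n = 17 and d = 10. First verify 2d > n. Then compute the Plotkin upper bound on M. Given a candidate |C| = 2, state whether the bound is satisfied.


Plotkin bound M ≤ 6; given |C| = 2 ≤ bound (satisfied).

Check applicability: 2d = 20, n = 17.
2d − n = 3 > 0, so Plotkin applies.
Compute d/(2d−n) = 10/3 ≈ 3.3333.
⌊d/(2d−n)⌋ = 3.
Plotkin bound: M ≤ 2·3 = 6.
Given |C| = 2, check: satisfied.
This |C| is below the Plotkin bound.


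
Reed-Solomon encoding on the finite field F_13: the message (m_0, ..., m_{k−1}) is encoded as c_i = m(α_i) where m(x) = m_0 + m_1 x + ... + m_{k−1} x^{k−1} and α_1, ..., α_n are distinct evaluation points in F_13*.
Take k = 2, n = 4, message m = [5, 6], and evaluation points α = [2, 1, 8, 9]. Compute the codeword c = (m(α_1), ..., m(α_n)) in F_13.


c = [4, 11, 1, 7]

Message polynomial: m(x) = 5 + 6·x (mod 13).
For each evaluation point α_i, compute m(α_i) mod 13:
  α_1 = 2: Horner steps 6 → 4, so m(2) = 4.
  α_2 = 1: Horner steps 6 → 11, so m(1) = 11.
  α_3 = 8: Horner steps 6 → 1, so m(8) = 1.
  α_4 = 9: Horner steps 6 → 7, so m(9) = 7.
Codeword c = [4, 11, 1, 7] ∈ F_13^4.


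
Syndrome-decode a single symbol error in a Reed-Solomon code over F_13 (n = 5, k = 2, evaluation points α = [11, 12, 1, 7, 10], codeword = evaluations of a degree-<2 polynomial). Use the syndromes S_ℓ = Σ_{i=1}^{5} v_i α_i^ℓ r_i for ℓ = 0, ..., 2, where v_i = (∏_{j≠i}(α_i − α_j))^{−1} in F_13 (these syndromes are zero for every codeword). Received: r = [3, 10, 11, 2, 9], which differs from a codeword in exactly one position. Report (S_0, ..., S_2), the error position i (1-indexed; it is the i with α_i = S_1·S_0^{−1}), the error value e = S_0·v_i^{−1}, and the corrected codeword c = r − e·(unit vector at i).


S = (10, 5, 9), error at position 4, error magnitude e = 1, c = [3, 10, 11, 1, 9].

Step 1: column multipliers v_i = (∏_{j≠i}(α_i − α_j))^{−1} mod 13.
  i = 1 (α = 11): (11−12)(11−1)(11−7)(11−10) = (−1)·10·4·1 = −40 ≡ 12, so v_1 = 12^{−1} = 12 (mod 13).
  i = 2 (α = 12): (12−11)(12−1)(12−7)(12−10) = 1·11·5·2 = 110 ≡ 6, so v_2 = 6^{−1} = 11 (mod 13).
  i = 3 (α = 1): (1−11)(1−12)(1−7)(1−10) = (−10)·(−11)·(−6)·(−9) = 5940 ≡ 12, so v_3 = 12^{−1} = 12 (mod 13).
  i = 4 (α = 7): (7−11)(7−12)(7−1)(7−10) = (−4)·(−5)·6·(−3) = −360 ≡ 4, so v_4 = 4^{−1} = 10 (mod 13).
  i = 5 (α = 10): (10−11)(10−12)(10−1)(10−7) = (−1)·(−2)·9·3 = 54 ≡ 2, so v_5 = 2^{−1} = 7 (mod 13).
  v = [12, 11, 12, 10, 7].
Step 2: syndromes of r = [3, 10, 11, 2, 9] (all sums mod 13).
  S_0 = Σ v_i r_i = 12·3 + 11·10 + 12·11 + 10·2 + 7·9 = 361 ≡ 10.
  S_1 = Σ v_i α_i r_i = 12·11·3 + 11·12·10 + 12·1·11 + 10·7·2 + 7·10·9 = 2618 ≡ 5.
  α_i^2 mod 13 = [4, 1, 1, 10, 9].
  S_2 = Σ v_i α_i^2 r_i = 12·4·3 + 11·1·10 + 12·1·11 + 10·10·2 + 7·9·9 = 1153 ≡ 9.
  S = (10, 5, 9) ≠ 0, so r is not a codeword (an error is present).
Step 3: locate the error. For a single error e at position i, S_ℓ = v_i·e·α_i^ℓ, so α_err = S_1/S_0.
  S_0^{−1} = 10^{−1} = 4 (mod 13), so α_err = 5·4 = 20 ≡ 7 = α_4. Error position i = 4.
  Consistency check: S_2/S_1 = 9·8 = 72 ≡ 7 = α_err ✓ (single-error assumption holds).
Step 4: error magnitude e = S_0/v_4 = S_0·∏_{j≠4}(α_4 − α_j) = 10·4 = 40 ≡ 1 (mod 13).
Step 5: correct position 4: c_4 = r_4 − e = 2 − 1 ≡ 1 (mod 13). Hence c = [3, 10, 11, 1, 9].
  Check: interpolating c through the α_i gives m(x) = 4 + 7·x (degree < 2) with m(α_i) = c_i for every i, so c is indeed a codeword.


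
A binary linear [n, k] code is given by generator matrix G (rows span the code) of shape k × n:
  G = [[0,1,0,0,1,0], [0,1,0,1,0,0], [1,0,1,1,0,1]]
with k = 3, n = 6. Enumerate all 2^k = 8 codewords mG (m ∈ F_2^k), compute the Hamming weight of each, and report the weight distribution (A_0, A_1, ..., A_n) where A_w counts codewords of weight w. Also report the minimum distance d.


Weight distribution: A_0 = 1, A_2 = 3, A_4 = 3, A_6 = 1. Minimum distance d = 2.

Enumerate all 2^3 = 8 messages m ∈ F_2^3.
For each, compute codeword c = mG in F_2^6, then tally its weight.
  m = 000 → c = 000000, weight = 0.
  m = 100 → c = 010010, weight = 2.
  m = 010 → c = 010100, weight = 2.
  m = 110 → c = 000110, weight = 2.
  m = 001 → c = 101101, weight = 4.
  m = 101 → c = 111111, weight = 6.
  m = 011 → c = 111001, weight = 4.
  m = 111 → c = 101011, weight = 4.
Tally weights:
  weight 0: 1 codewords.
  weight 2: 3 codewords.
  weight 4: 3 codewords.
  weight 6: 1 codewords.
Minimum distance d = smallest w > 0 with A_w > 0 = 2.
Sanity: Σ A_w = 8 = 2^3 = 8 ✓.


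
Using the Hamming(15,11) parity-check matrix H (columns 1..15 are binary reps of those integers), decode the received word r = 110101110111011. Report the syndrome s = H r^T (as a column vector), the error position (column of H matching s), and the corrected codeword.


s = (0, 0, 1, 0)^T, error position = 2, corrected codeword c = 100101110111011

Compute s = H r^T mod 2 one row at a time:
  s_1 = 1 + 0 + 1 + 1 + 1 + 0 + 1 + 1 = 6 ≡ 0 (mod 2).
  s_2 = 1 + 0 + 1 + 1 + 1 + 0 + 1 + 1 = 6 ≡ 0 (mod 2).
  s_3 = 1 + 0 + 1 + 1 + 1 + 1 + 1 + 1 = 7 ≡ 1 (mod 2).
  s_4 = 1 + 0 + 0 + 1 + 0 + 1 + 0 + 1 = 4 ≡ 0 (mod 2).
s = (0, 0, 1, 0)^T — this equals column 2 of H (binary 0010), so error is at position 2.
Correct: flip bit 2 of r = 110101110111011 to get c = 100101110111011.


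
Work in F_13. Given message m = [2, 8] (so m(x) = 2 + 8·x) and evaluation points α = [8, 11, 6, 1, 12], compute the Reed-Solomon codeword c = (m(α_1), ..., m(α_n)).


c = [1, 12, 11, 10, 7]

Message polynomial: m(x) = 2 + 8·x (mod 13).
For each evaluation point α_i, compute m(α_i) mod 13:
  α_1 = 8: Horner steps 8 → 1, so m(8) = 1.
  α_2 = 11: Horner steps 8 → 12, so m(11) = 12.
  α_3 = 6: Horner steps 8 → 11, so m(6) = 11.
  α_4 = 1: Horner steps 8 → 10, so m(1) = 10.
  α_5 = 12: Horner steps 8 → 7, so m(12) = 7.
Codeword c = [1, 12, 11, 10, 7] ∈ F_13^5.


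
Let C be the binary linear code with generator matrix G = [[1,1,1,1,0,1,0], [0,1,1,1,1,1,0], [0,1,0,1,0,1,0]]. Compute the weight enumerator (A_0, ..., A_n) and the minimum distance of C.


Weight distribution: A_0 = 1, A_2 = 3, A_3 = 1, A_5 = 3. Minimum distance d = 2.

Enumerate all 2^3 = 8 messages m ∈ F_2^3.
For each, compute codeword c = mG in F_2^7, then tally its weight.
  m = 000 → c = 0000000, weight = 0.
  m = 100 → c = 1111010, weight = 5.
  m = 010 → c = 0111110, weight = 5.
  m = 110 → c = 1000100, weight = 2.
  m = 001 → c = 0101010, weight = 3.
  m = 101 → c = 1010000, weight = 2.
  m = 011 → c = 0010100, weight = 2.
  m = 111 → c = 1101110, weight = 5.
Tally weights:
  weight 0: 1 codewords.
  weight 2: 3 codewords.
  weight 3: 1 codewords.
  weight 5: 3 codewords.
Minimum distance d = smallest w > 0 with A_w > 0 = 2.
Sanity: Σ A_w = 8 = 2^3 = 8 ✓.


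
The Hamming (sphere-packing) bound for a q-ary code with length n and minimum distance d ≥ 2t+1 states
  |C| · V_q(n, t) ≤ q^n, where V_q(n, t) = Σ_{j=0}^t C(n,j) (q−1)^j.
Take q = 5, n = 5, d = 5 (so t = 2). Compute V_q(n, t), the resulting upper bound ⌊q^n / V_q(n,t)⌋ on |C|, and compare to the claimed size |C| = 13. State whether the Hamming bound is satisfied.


V_q(n, t) = 181, q^n = 3125, Hamming bound = 17, |C| = 13 ≤ bound (satisfied).

Step 1: Compute V_q(n, t) = Σ_{j=0}^2 C(n, j) (q−1)^j.
  j = 0: C(5,0)·(4)^0 = 1·1 = 1.
  j = 1: C(5,1)·(4)^1 = 5·4 = 20.
  j = 2: C(5,2)·(4)^2 = 10·16 = 160.
  V_q(n, t) = 1 + 20 + 160 = 181.
Step 2: q^n = 5^5 = 3125.
Step 3: Hamming bound ⌊q^n / V_q(n,t)⌋ = ⌊3125/181⌋ = 17.
Step 4: Compare |C| = 13 to 17: satisfied.
The claimed |C| lies below the Hamming bound.


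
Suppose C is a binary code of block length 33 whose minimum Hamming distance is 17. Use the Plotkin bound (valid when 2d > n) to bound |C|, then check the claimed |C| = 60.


Plotkin bound M ≤ 34; given |C| = 60 > bound (violated).

Check applicability: 2d = 34, n = 33.
2d − n = 1 > 0, so Plotkin applies.
Compute d/(2d−n) = 17/1 ≈ 17.0000.
⌊d/(2d−n)⌋ = 17.
Plotkin bound: M ≤ 2·17 = 34.
Given |C| = 60, check: VIOLATED.
This |C| is above the Plotkin bound, so no binary code with n = 33, d = 17 and 60 codewords exists.


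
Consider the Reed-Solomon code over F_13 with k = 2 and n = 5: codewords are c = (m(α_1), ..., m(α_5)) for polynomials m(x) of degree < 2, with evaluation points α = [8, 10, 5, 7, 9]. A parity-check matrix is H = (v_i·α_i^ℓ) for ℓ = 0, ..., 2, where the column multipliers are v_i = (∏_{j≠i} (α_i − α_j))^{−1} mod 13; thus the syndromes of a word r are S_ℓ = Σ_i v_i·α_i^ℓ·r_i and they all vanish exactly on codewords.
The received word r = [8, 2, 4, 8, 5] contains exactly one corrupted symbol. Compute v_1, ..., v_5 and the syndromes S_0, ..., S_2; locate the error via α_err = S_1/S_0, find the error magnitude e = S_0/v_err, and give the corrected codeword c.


S = (10, 5, 9), error at position 4, error magnitude e = 10, c = [8, 2, 4, 11, 5].

Step 1: column multipliers v_i = (∏_{j≠i}(α_i − α_j))^{−1} mod 13.
  i = 1 (α = 8): (8−10)(8−5)(8−7)(8−9) = (−2)·3·1·(−1) = 6 ≡ 6, so v_1 = 6^{−1} = 11 (mod 13).
  i = 2 (α = 10): (10−8)(10−5)(10−7)(10−9) = 2·5·3·1 = 30 ≡ 4, so v_2 = 4^{−1} = 10 (mod 13).
  i = 3 (α = 5): (5−8)(5−10)(5−7)(5−9) = (−3)·(−5)·(−2)·(−4) = 120 ≡ 3, so v_3 = 3^{−1} = 9 (mod 13).
  i = 4 (α = 7): (7−8)(7−10)(7−5)(7−9) = (−1)·(−3)·2·(−2) = −12 ≡ 1, so v_4 = 1^{−1} = 1 (mod 13).
  i = 5 (α = 9): (9−8)(9−10)(9−5)(9−7) = 1·(−1)·4·2 = −8 ≡ 5, so v_5 = 5^{−1} = 8 (mod 13).
  v = [11, 10, 9, 1, 8].
Step 2: syndromes of r = [8, 2, 4, 8, 5] (all sums mod 13).
  S_0 = Σ v_i r_i = 11·8 + 10·2 + 9·4 + 1·8 + 8·5 = 192 ≡ 10.
  S_1 = Σ v_i α_i r_i = 11·8·8 + 10·10·2 + 9·5·4 + 1·7·8 + 8·9·5 = 1500 ≡ 5.
  α_i^2 mod 13 = [12, 9, 12, 10, 3].
  S_2 = Σ v_i α_i^2 r_i = 11·12·8 + 10·9·2 + 9·12·4 + 1·10·8 + 8·3·5 = 1868 ≡ 9.
  S = (10, 5, 9) ≠ 0, so r is not a codeword (an error is present).
Step 3: locate the error. For a single error e at position i, S_ℓ = v_i·e·α_i^ℓ, so α_err = S_1/S_0.
  S_0^{−1} = 10^{−1} = 4 (mod 13), so α_err = 5·4 = 20 ≡ 7 = α_4. Error position i = 4.
  Consistency check: S_2/S_1 = 9·8 = 72 ≡ 7 = α_err ✓ (single-error assumption holds).
Step 4: error magnitude e = S_0/v_4 = S_0·∏_{j≠4}(α_4 − α_j) = 10·1 = 10 ≡ 10 (mod 13).
Step 5: correct position 4: c_4 = r_4 − e = 8 − 10 ≡ 11 (mod 13). Hence c = [8, 2, 4, 11, 5].
  Check: interpolating c through the α_i gives m(x) = 6 + 10·x (degree < 2) with m(α_i) = c_i for every i, so c is indeed a codeword.


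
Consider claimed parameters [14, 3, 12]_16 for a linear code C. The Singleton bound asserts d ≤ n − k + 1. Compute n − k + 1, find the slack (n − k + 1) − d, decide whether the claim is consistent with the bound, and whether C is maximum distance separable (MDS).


Singleton RHS = n − k + 1 = 12, slack = 0, bound satisfied, MDS.

Singleton bound: d ≤ n − k + 1.
Here n = 14, k = 3, so n − k + 1 = 12.
Given d = 12, check d ≤ 12: YES.
Slack = (n − k + 1) − d = 0.
The code is MDS (slack = 0).
Description: the claimed parameters are [14, 3, 12]_16; such a code would be MDS (meets Singleton bound).


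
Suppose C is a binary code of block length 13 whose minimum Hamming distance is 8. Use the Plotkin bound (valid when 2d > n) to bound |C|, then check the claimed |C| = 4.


Plotkin bound M ≤ 4; given |C| = 4 ≤ bound (satisfied).

Check applicability: 2d = 16, n = 13.
2d − n = 3 > 0, so Plotkin applies.
Compute d/(2d−n) = 8/3 ≈ 2.6667.
⌊d/(2d−n)⌋ = 2.
Plotkin bound: M ≤ 2·2 = 4.
Given |C| = 4, check: satisfied.
This |C| is at the Plotkin bound.


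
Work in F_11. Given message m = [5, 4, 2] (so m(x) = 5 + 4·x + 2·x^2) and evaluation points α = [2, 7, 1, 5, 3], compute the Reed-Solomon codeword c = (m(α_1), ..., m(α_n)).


c = [10, 10, 0, 9, 2]

Message polynomial: m(x) = 5 + 4·x + 2·x^2 (mod 11).
For each evaluation point α_i, compute m(α_i) mod 11:
  α_1 = 2: Horner steps 2 → 8 → 10, so m(2) = 10.
  α_2 = 7: Horner steps 2 → 7 → 10, so m(7) = 10.
  α_3 = 1: Horner steps 2 → 6 → 0, so m(1) = 0.
  α_4 = 5: Horner steps 2 → 3 → 9, so m(5) = 9.
  α_5 = 3: Horner steps 2 → 10 → 2, so m(3) = 2.
Codeword c = [10, 10, 0, 9, 2] ∈ F_11^5.


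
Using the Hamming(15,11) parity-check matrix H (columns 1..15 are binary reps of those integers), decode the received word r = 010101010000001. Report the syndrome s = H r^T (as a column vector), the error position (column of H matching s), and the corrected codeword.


s = (0, 1, 1, 1)^T, error position = 7, corrected codeword c = 010101110000001

Compute s = H r^T mod 2 one row at a time:
  s_1 = 1 + 0 + 0 + 0 + 0 + 0 + 0 + 1 = 2 ≡ 0 (mod 2).
  s_2 = 1 + 0 + 1 + 0 + 0 + 0 + 0 + 1 = 3 ≡ 1 (mod 2).
  s_3 = 1 + 0 + 1 + 0 + 0 + 0 + 0 + 1 = 3 ≡ 1 (mod 2).
  s_4 = 0 + 0 + 0 + 0 + 0 + 0 + 0 + 1 = 1 ≡ 1 (mod 2).
s = (0, 1, 1, 1)^T — this equals column 7 of H (binary 0111), so error is at position 7.
Correct: flip bit 7 of r = 010101010000001 to get c = 010101110000001.


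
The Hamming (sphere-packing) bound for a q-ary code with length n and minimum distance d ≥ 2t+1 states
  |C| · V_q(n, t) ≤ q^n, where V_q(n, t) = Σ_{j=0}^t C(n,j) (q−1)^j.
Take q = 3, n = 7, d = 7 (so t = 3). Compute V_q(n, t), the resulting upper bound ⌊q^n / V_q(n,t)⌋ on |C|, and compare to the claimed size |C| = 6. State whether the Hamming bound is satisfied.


V_q(n, t) = 379, q^n = 2187, Hamming bound = 5, |C| = 6 > bound (violated).

Step 1: Compute V_q(n, t) = Σ_{j=0}^3 C(n, j) (q−1)^j.
  j = 0: C(7,0)·(2)^0 = 1·1 = 1.
  j = 1: C(7,1)·(2)^1 = 7·2 = 14.
  j = 2: C(7,2)·(2)^2 = 21·4 = 84.
  j = 3: C(7,3)·(2)^3 = 35·8 = 280.
  V_q(n, t) = 1 + 14 + 84 + 280 = 379.
Step 2: q^n = 3^7 = 2187.
Step 3: Hamming bound ⌊q^n / V_q(n,t)⌋ = ⌊2187/379⌋ = 5.
Step 4: Compare |C| = 6 to 5: violated.
The claimed |C| lies above the Hamming bound, so no 3-ary code of length 7 with d ≥ 7 can have 6 codewords.


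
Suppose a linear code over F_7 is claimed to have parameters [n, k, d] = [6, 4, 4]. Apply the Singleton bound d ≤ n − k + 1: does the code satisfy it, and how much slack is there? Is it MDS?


Singleton RHS = n − k + 1 = 3, slack = -1, bound violated (no such code; not MDS).

Singleton bound: d ≤ n − k + 1.
Here n = 6, k = 4, so n − k + 1 = 3.
Given d = 4, check d ≤ 3: NO.
Slack = (n − k + 1) − d = -1.
The slack is negative: d = 4 exceeds n − k + 1 = 3 by 1, so the Singleton bound is violated and no linear [6, 4, 4]_7 code can exist. In particular it is not MDS (MDS requires d = n − k + 1 exactly).
Description: the claimed parameters are [6, 4, 4]_7; such a code would be impossible (violates the Singleton bound).


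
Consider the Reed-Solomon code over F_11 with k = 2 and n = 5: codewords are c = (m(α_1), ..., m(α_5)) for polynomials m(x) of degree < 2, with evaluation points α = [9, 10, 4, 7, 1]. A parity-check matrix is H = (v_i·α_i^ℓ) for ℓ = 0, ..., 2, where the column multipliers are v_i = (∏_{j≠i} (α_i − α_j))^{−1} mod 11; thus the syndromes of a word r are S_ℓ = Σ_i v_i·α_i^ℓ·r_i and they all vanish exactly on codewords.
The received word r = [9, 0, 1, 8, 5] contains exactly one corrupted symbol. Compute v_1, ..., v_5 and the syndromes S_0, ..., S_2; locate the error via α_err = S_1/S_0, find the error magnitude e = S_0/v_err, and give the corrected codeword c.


S = (5, 6, 5), error at position 2, error magnitude e = 7, c = [9, 4, 1, 8, 5].

Step 1: column multipliers v_i = (∏_{j≠i}(α_i − α_j))^{−1} mod 11.
  i = 1 (α = 9): (9−10)(9−4)(9−7)(9−1) = (−1)·5·2·8 = −80 ≡ 8, so v_1 = 8^{−1} = 7 (mod 11).
  i = 2 (α = 10): (10−9)(10−4)(10−7)(10−1) = 1·6·3·9 = 162 ≡ 8, so v_2 = 8^{−1} = 7 (mod 11).
  i = 3 (α = 4): (4−9)(4−10)(4−7)(4−1) = (−5)·(−6)·(−3)·3 = −270 ≡ 5, so v_3 = 5^{−1} = 9 (mod 11).
  i = 4 (α = 7): (7−9)(7−10)(7−4)(7−1) = (−2)·(−3)·3·6 = 108 ≡ 9, so v_4 = 9^{−1} = 5 (mod 11).
  i = 5 (α = 1): (1−9)(1−10)(1−4)(1−7) = (−8)·(−9)·(−3)·(−6) = 1296 ≡ 9, so v_5 = 9^{−1} = 5 (mod 11).
  v = [7, 7, 9, 5, 5].
Step 2: syndromes of r = [9, 0, 1, 8, 5] (all sums mod 11).
  S_0 = Σ v_i r_i = 7·9 + 7·0 + 9·1 + 5·8 + 5·5 = 137 ≡ 5.
  S_1 = Σ v_i α_i r_i = 7·9·9 + 7·10·0 + 9·4·1 + 5·7·8 + 5·1·5 = 908 ≡ 6.
  α_i^2 mod 11 = [4, 1, 5, 5, 1].
  S_2 = Σ v_i α_i^2 r_i = 7·4·9 + 7·1·0 + 9·5·1 + 5·5·8 + 5·1·5 = 522 ≡ 5.
  S = (5, 6, 5) ≠ 0, so r is not a codeword (an error is present).
Step 3: locate the error. For a single error e at position i, S_ℓ = v_i·e·α_i^ℓ, so α_err = S_1/S_0.
  S_0^{−1} = 5^{−1} = 9 (mod 11), so α_err = 6·9 = 54 ≡ 10 = α_2. Error position i = 2.
  Consistency check: S_2/S_1 = 5·2 = 10 ≡ 10 = α_err ✓ (single-error assumption holds).
Step 4: error magnitude e = S_0/v_2 = S_0·∏_{j≠2}(α_2 − α_j) = 5·8 = 40 ≡ 7 (mod 11).
Step 5: correct position 2: c_2 = r_2 − e = 0 − 7 ≡ 4 (mod 11). Hence c = [9, 4, 1, 8, 5].
  Check: interpolating c through the α_i gives m(x) = 10 + 6·x (degree < 2) with m(α_i) = c_i for every i, so c is indeed a codeword.


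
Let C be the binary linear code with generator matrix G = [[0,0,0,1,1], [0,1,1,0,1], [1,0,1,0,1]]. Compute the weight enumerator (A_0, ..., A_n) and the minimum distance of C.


Weight distribution: A_0 = 1, A_2 = 2, A_3 = 4, A_4 = 1. Minimum distance d = 2.

Enumerate all 2^3 = 8 messages m ∈ F_2^3.
For each, compute codeword c = mG in F_2^5, then tally its weight.
  m = 000 → c = 00000, weight = 0.
  m = 100 → c = 00011, weight = 2.
  m = 010 → c = 01101, weight = 3.
  m = 110 → c = 01110, weight = 3.
  m = 001 → c = 10101, weight = 3.
  m = 101 → c = 10110, weight = 3.
  m = 011 → c = 11000, weight = 2.
  m = 111 → c = 11011, weight = 4.
Tally weights:
  weight 0: 1 codewords.
  weight 2: 2 codewords.
  weight 3: 4 codewords.
  weight 4: 1 codewords.
Minimum distance d = smallest w > 0 with A_w > 0 = 2.
Sanity: Σ A_w = 8 = 2^3 = 8 ✓.


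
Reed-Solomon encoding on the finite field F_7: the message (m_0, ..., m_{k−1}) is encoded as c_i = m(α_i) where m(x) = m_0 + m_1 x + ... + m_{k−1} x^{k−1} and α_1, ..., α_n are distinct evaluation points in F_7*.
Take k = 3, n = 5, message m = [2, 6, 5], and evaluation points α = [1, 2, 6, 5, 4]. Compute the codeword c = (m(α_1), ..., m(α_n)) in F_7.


c = [6, 6, 1, 3, 1]

Message polynomial: m(x) = 2 + 6·x + 5·x^2 (mod 7).
For each evaluation point α_i, compute m(α_i) mod 7:
  α_1 = 1: Horner steps 5 → 4 → 6, so m(1) = 6.
  α_2 = 2: Horner steps 5 → 2 → 6, so m(2) = 6.
  α_3 = 6: Horner steps 5 → 1 → 1, so m(6) = 1.
  α_4 = 5: Horner steps 5 → 3 → 3, so m(5) = 3.
  α_5 = 4: Horner steps 5 → 5 → 1, so m(4) = 1.
Codeword c = [6, 6, 1, 3, 1] ∈ F_7^5.


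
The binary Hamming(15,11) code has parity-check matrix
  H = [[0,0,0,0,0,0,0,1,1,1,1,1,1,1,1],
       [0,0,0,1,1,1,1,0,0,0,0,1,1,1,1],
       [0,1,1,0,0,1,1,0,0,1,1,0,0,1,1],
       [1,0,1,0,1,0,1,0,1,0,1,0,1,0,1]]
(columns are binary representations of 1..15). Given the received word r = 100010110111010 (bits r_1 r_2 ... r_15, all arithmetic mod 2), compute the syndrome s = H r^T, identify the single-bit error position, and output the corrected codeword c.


s = (1, 0, 0, 0)^T, error position = 8, corrected codeword c = 100010100111010

Compute s = H r^T mod 2 one row at a time:
  s_1 = 1 + 0 + 1 + 1 + 1 + 0 + 1 + 0 = 5 ≡ 1 (mod 2).
  s_2 = 0 + 1 + 0 + 1 + 1 + 0 + 1 + 0 = 4 ≡ 0 (mod 2).
  s_3 = 0 + 0 + 0 + 1 + 1 + 1 + 1 + 0 = 4 ≡ 0 (mod 2).
  s_4 = 1 + 0 + 1 + 1 + 0 + 1 + 0 + 0 = 4 ≡ 0 (mod 2).
s = (1, 0, 0, 0)^T — this equals column 8 of H (binary 1000), so error is at position 8.
Correct: flip bit 8 of r = 100010110111010 to get c = 100010100111010.


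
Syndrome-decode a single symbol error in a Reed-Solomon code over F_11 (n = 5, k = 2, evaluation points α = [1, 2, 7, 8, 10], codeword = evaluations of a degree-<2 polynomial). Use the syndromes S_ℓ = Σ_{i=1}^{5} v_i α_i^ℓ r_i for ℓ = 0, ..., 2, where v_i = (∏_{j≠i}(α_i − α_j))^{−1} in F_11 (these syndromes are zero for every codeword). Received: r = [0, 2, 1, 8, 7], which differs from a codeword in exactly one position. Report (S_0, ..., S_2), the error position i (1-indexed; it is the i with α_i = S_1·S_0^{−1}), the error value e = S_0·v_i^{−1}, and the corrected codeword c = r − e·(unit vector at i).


S = (4, 10, 3), error at position 4, error magnitude e = 5, c = [0, 2, 1, 3, 7].

Step 1: column multipliers v_i = (∏_{j≠i}(α_i − α_j))^{−1} mod 11.
  i = 1 (α = 1): (1−2)(1−7)(1−8)(1−10) = (−1)·(−6)·(−7)·(−9) = 378 ≡ 4, so v_1 = 4^{−1} = 3 (mod 11).
  i = 2 (α = 2): (2−1)(2−7)(2−8)(2−10) = 1·(−5)·(−6)·(−8) = −240 ≡ 2, so v_2 = 2^{−1} = 6 (mod 11).
  i = 3 (α = 7): (7−1)(7−2)(7−8)(7−10) = 6·5·(−1)·(−3) = 90 ≡ 2, so v_3 = 2^{−1} = 6 (mod 11).
  i = 4 (α = 8): (8−1)(8−2)(8−7)(8−10) = 7·6·1·(−2) = −84 ≡ 4, so v_4 = 4^{−1} = 3 (mod 11).
  i = 5 (α = 10): (10−1)(10−2)(10−7)(10−8) = 9·8·3·2 = 432 ≡ 3, so v_5 = 3^{−1} = 4 (mod 11).
  v = [3, 6, 6, 3, 4].
Step 2: syndromes of r = [0, 2, 1, 8, 7] (all sums mod 11).
  S_0 = Σ v_i r_i = 3·0 + 6·2 + 6·1 + 3·8 + 4·7 = 70 ≡ 4.
  S_1 = Σ v_i α_i r_i = 3·1·0 + 6·2·2 + 6·7·1 + 3·8·8 + 4·10·7 = 538 ≡ 10.
  α_i^2 mod 11 = [1, 4, 5, 9, 1].
  S_2 = Σ v_i α_i^2 r_i = 3·1·0 + 6·4·2 + 6·5·1 + 3·9·8 + 4·1·7 = 322 ≡ 3.
  S = (4, 10, 3) ≠ 0, so r is not a codeword (an error is present).
Step 3: locate the error. For a single error e at position i, S_ℓ = v_i·e·α_i^ℓ, so α_err = S_1/S_0.
  S_0^{−1} = 4^{−1} = 3 (mod 11), so α_err = 10·3 = 30 ≡ 8 = α_4. Error position i = 4.
  Consistency check: S_2/S_1 = 3·10 = 30 ≡ 8 = α_err ✓ (single-error assumption holds).
Step 4: error magnitude e = S_0/v_4 = S_0·∏_{j≠4}(α_4 − α_j) = 4·4 = 16 ≡ 5 (mod 11).
Step 5: correct position 4: c_4 = r_4 − e = 8 − 5 ≡ 3 (mod 11). Hence c = [0, 2, 1, 3, 7].
  Check: interpolating c through the α_i gives m(x) = 9 + 2·x (degree < 2) with m(α_i) = c_i for every i, so c is indeed a codeword.


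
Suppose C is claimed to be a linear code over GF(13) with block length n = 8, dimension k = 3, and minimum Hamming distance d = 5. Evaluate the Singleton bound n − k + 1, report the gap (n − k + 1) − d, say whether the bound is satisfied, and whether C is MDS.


Singleton RHS = n − k + 1 = 6, slack = 1, bound satisfied, not MDS.

Singleton bound: d ≤ n − k + 1.
Here n = 8, k = 3, so n − k + 1 = 6.
Given d = 5, check d ≤ 6: YES.
Slack = (n − k + 1) − d = 1.
The code is NOT MDS (slack = 1 > 0).
Description: the claimed parameters are [8, 3, 5]_13; such a code would be non-MDS.


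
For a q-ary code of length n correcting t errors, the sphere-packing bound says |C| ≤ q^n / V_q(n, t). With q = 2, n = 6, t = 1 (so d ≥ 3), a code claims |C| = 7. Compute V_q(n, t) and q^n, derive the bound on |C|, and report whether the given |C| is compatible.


V_q(n, t) = 7, q^n = 64, Hamming bound = 9, |C| = 7 ≤ bound (satisfied).

Step 1: Compute V_q(n, t) = Σ_{j=0}^1 C(n, j) (q−1)^j.
  j = 0: C(6,0)·(1)^0 = 1·1 = 1.
  j = 1: C(6,1)·(1)^1 = 6·1 = 6.
  V_q(n, t) = 1 + 6 = 7.
Step 2: q^n = 2^6 = 64.
Step 3: Hamming bound ⌊q^n / V_q(n,t)⌋ = ⌊64/7⌋ = 9.
Step 4: Compare |C| = 7 to 9: satisfied.
The claimed |C| lies below the Hamming bound.


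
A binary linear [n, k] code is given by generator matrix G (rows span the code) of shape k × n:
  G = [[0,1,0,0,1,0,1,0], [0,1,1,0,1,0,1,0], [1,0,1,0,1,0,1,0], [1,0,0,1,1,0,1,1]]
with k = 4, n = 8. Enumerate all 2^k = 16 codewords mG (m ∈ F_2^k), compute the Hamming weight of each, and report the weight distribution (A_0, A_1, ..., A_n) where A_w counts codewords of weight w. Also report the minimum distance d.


Weight distribution: A_0 = 1, A_1 = 1, A_2 = 2, A_3 = 4, A_4 = 3, A_5 = 3, A_6 = 2. Minimum distance d = 1.

Enumerate all 2^4 = 16 messages m ∈ F_2^4.
For each, compute codeword c = mG in F_2^8, then tally its weight.
  m = 0000 → c = 00000000, weight = 0.
  m = 1000 → c = 01001010, weight = 3.
  m = 0100 → c = 01101010, weight = 4.
  m = 1100 → c = 00100000, weight = 1.
  m = 0010 → c = 10101010, weight = 4.
  m = 1010 → c = 11100000, weight = 3.
  m = 0110 → c = 11000000, weight = 2.
  m = 1110 → c = 10001010, weight = 3.
  m = 0001 → c = 10011011, weight = 5.
  m = 1001 → c = 11010001, weight = 4.
  m = 0101 → c = 11110001, weight = 5.
  m = 1101 → c = 10111011, weight = 6.
  m = 0011 → c = 00110001, weight = 3.
  m = 1011 → c = 01111011, weight = 6.
  m = 0111 → c = 01011011, weight = 5.
  m = 1111 → c = 00010001, weight = 2.
Tally weights:
  weight 0: 1 codewords.
  weight 1: 1 codewords.
  weight 2: 2 codewords.
  weight 3: 4 codewords.
  weight 4: 3 codewords.
  weight 5: 3 codewords.
  weight 6: 2 codewords.
Minimum distance d = smallest w > 0 with A_w > 0 = 1.
Sanity: Σ A_w = 16 = 2^4 = 16 ✓.


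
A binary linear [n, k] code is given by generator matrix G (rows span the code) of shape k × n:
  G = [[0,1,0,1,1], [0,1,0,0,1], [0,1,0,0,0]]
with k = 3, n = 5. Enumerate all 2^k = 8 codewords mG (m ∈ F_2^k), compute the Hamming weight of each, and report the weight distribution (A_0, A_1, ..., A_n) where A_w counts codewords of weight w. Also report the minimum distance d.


Weight distribution: A_0 = 1, A_1 = 3, A_2 = 3, A_3 = 1. Minimum distance d = 1.

Enumerate all 2^3 = 8 messages m ∈ F_2^3.
For each, compute codeword c = mG in F_2^5, then tally its weight.
  m = 000 → c = 00000, weight = 0.
  m = 100 → c = 01011, weight = 3.
  m = 010 → c = 01001, weight = 2.
  m = 110 → c = 00010, weight = 1.
  m = 001 → c = 01000, weight = 1.
  m = 101 → c = 00011, weight = 2.
  m = 011 → c = 00001, weight = 1.
  m = 111 → c = 01010, weight = 2.
Tally weights:
  weight 0: 1 codewords.
  weight 1: 3 codewords.
  weight 2: 3 codewords.
  weight 3: 1 codewords.
Minimum distance d = smallest w > 0 with A_w > 0 = 1.
Sanity: Σ A_w = 8 = 2^3 = 8 ✓.


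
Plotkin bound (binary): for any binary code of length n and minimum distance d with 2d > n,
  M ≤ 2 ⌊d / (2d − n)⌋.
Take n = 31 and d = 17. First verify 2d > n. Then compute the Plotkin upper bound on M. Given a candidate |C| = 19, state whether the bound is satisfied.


Plotkin bound M ≤ 10; given |C| = 19 > bound (violated).

Check applicability: 2d = 34, n = 31.
2d − n = 3 > 0, so Plotkin applies.
Compute d/(2d−n) = 17/3 ≈ 5.6667.
⌊d/(2d−n)⌋ = 5.
Plotkin bound: M ≤ 2·5 = 10.
Given |C| = 19, check: VIOLATED.
This |C| is above the Plotkin bound, so no binary code with n = 31, d = 17 and 19 codewords exists.


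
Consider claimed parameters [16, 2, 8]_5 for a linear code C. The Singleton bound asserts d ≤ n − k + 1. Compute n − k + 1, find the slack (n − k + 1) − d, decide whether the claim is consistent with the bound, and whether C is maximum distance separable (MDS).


Singleton RHS = n − k + 1 = 15, slack = 7, bound satisfied, not MDS.

Singleton bound: d ≤ n − k + 1.
Here n = 16, k = 2, so n − k + 1 = 15.
Given d = 8, check d ≤ 15: YES.
Slack = (n − k + 1) − d = 7.
The code is NOT MDS (slack = 7 > 0).
Description: the claimed parameters are [16, 2, 8]_5; such a code would be non-MDS.


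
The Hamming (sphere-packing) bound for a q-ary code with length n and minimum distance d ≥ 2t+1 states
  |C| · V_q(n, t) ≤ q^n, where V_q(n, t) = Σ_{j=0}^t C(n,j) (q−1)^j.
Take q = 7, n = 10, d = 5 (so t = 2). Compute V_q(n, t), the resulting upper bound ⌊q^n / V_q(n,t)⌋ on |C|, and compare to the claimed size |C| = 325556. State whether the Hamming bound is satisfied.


V_q(n, t) = 1681, q^n = 282475249, Hamming bound = 168040, |C| = 325556 > bound (violated).

Step 1: Compute V_q(n, t) = Σ_{j=0}^2 C(n, j) (q−1)^j.
  j = 0: C(10,0)·(6)^0 = 1·1 = 1.
  j = 1: C(10,1)·(6)^1 = 10·6 = 60.
  j = 2: C(10,2)·(6)^2 = 45·36 = 1620.
  V_q(n, t) = 1 + 60 + 1620 = 1681.
Step 2: q^n = 7^10 = 282475249.
Step 3: Hamming bound ⌊q^n / V_q(n,t)⌋ = ⌊282475249/1681⌋ = 168040.
Step 4: Compare |C| = 325556 to 168040: violated.
The claimed |C| lies above the Hamming bound, so no 7-ary code of length 10 with d ≥ 5 can have 325556 codewords.


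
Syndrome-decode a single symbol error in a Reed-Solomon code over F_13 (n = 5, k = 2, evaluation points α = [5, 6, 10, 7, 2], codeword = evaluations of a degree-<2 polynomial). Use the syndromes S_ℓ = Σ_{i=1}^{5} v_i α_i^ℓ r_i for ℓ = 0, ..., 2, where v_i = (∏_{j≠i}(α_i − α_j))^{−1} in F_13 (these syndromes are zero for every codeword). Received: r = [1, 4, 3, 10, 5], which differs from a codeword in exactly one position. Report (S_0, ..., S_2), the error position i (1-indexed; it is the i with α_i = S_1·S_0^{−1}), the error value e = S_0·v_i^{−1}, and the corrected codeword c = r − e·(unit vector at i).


S = (9, 11, 12), error at position 4, error magnitude e = 3, c = [1, 4, 3, 7, 5].

Step 1: column multipliers v_i = (∏_{j≠i}(α_i − α_j))^{−1} mod 13.
  i = 1 (α = 5): (5−6)(5−10)(5−7)(5−2) = (−1)·(−5)·(−2)·3 = −30 ≡ 9, so v_1 = 9^{−1} = 3 (mod 13).
  i = 2 (α = 6): (6−5)(6−10)(6−7)(6−2) = 1·(−4)·(−1)·4 = 16 ≡ 3, so v_2 = 3^{−1} = 9 (mod 13).
  i = 3 (α = 10): (10−5)(10−6)(10−7)(10−2) = 5·4·3·8 = 480 ≡ 12, so v_3 = 12^{−1} = 12 (mod 13).
  i = 4 (α = 7): (7−5)(7−6)(7−10)(7−2) = 2·1·(−3)·5 = −30 ≡ 9, so v_4 = 9^{−1} = 3 (mod 13).
  i = 5 (α = 2): (2−5)(2−6)(2−10)(2−7) = (−3)·(−4)·(−8)·(−5) = 480 ≡ 12, so v_5 = 12^{−1} = 12 (mod 13).
  v = [3, 9, 12, 3, 12].
Step 2: syndromes of r = [1, 4, 3, 10, 5] (all sums mod 13).
  S_0 = Σ v_i r_i = 3·1 + 9·4 + 12·3 + 3·10 + 12·5 = 165 ≡ 9.
  S_1 = Σ v_i α_i r_i = 3·5·1 + 9·6·4 + 12·10·3 + 3·7·10 + 12·2·5 = 921 ≡ 11.
  α_i^2 mod 13 = [12, 10, 9, 10, 4].
  S_2 = Σ v_i α_i^2 r_i = 3·12·1 + 9·10·4 + 12·9·3 + 3·10·10 + 12·4·5 = 1260 ≡ 12.
  S = (9, 11, 12) ≠ 0, so r is not a codeword (an error is present).
Step 3: locate the error. For a single error e at position i, S_ℓ = v_i·e·α_i^ℓ, so α_err = S_1/S_0.
  S_0^{−1} = 9^{−1} = 3 (mod 13), so α_err = 11·3 = 33 ≡ 7 = α_4. Error position i = 4.
  Consistency check: S_2/S_1 = 12·6 = 72 ≡ 7 = α_err ✓ (single-error assumption holds).
Step 4: error magnitude e = S_0/v_4 = S_0·∏_{j≠4}(α_4 − α_j) = 9·9 = 81 ≡ 3 (mod 13).
Step 5: correct position 4: c_4 = r_4 − e = 10 − 3 ≡ 7 (mod 13). Hence c = [1, 4, 3, 7, 5].
  Check: interpolating c through the α_i gives m(x) = 12 + 3·x (degree < 2) with m(α_i) = c_i for every i, so c is indeed a codeword.
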